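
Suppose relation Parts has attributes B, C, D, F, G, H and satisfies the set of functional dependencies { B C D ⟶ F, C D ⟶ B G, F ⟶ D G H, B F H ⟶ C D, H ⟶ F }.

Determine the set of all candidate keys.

BF, BH, CD, CF, CH

{B, F}⁺: F→DGH adds D, G, H; BFH→CD adds C → {B, C, D, F, G, H}. Minimal: {F}⁺ = {D, F, G, H}; {B}⁺ = {B} — none reach the full schema.
{B, H}⁺: H→F adds F; F→DGH adds D, G; BFH→CD adds C → {B, C, D, F, G, H}. Minimal: {H}⁺ = {D, F, G, H}; {B}⁺ = {B} — none reach the full schema.
{C, D}⁺: CD→BG adds B, G; BCD→F adds F; F→DGH adds H → {B, C, D, F, G, H}. Minimal: {D}⁺ = {D}; {C}⁺ = {C} — none reach the full schema.
{C, F}⁺: F→DGH adds D, G, H; CD→BG adds B → {B, C, D, F, G, H}. Minimal: {F}⁺ = {D, F, G, H}; {C}⁺ = {C} — none reach the full schema.
{C, H}⁺: H→F adds F; F→DGH adds D, G; CD→BG adds B → {B, C, D, F, G, H}. Minimal: {H}⁺ = {D, F, G, H}; {C}⁺ = {C} — none reach the full schema.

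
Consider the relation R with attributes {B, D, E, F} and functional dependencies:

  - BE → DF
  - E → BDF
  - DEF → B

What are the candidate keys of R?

{E}

Attribute E never appears on the right-hand side of any dependency, so E must belong to every candidate key.
{E}⁺ = {B, D, E, F}, which is all of the schema, so {E} is the only candidate key.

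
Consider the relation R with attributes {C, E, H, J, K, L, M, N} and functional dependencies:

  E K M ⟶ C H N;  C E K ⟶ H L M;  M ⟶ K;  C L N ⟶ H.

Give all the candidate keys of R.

Attributes E, J never appear on any right-hand side, so every candidate key must contain {E, J}.
{E, J}⁺ = {E, J}, which is not all of the schema, so we must add further attributes.
{E, J, M}⁺: M→K adds K; EKM→CHN adds C, H, N; CEK→HLM adds L → {C, E, H, J, K, L, M, N}. Minimal: {J, M}⁺ = {J, K, M}; {E, M}⁺ = {C, E, H, K, L, M, N}; {E, J}⁺ = {E, J} — none reach the full schema.
{C, E, J, K}⁺: CEK→HLM adds H, L, M; EKM→CHN adds N → {C, E, H, J, K, L, M, N}. Minimal: {E, J, K}⁺ = {E, J, K}; {C, J, K}⁺ = {C, J, K}; {C, E, K}⁺ = {C, E, H, K, L, M, N}; … — none reach the full schema.

{E, J, M}; {C, E, J, K}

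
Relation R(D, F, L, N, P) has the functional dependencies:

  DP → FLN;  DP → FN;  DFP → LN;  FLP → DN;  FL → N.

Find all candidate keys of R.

{D, P}⁺: DP→FLN adds F, L, N → {D, F, L, N, P}.
{F, L, P}⁺: FLP→DN adds D, N → {D, F, L, N, P}.

{D, P}, {F, L, P}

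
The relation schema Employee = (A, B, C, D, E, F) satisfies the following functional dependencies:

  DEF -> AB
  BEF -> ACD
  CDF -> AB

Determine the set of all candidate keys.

(B, E, F), (D, E, F)

Attributes E, F never appear on any right-hand side, so every candidate key must contain {E, F}.
{E, F}⁺ = {E, F}, which is not all of the schema, so we must add further attributes.
{B, E, F}⁺: BEF→ACD adds A, C, D → {A, B, C, D, E, F}. Minimal: {E, F}⁺ = {E, F}; {B, F}⁺ = {B, F}; {B, E}⁺ = {B, E} — none reach the full schema.
{D, E, F}⁺: DEF→AB adds A, B; BEF→ACD adds C → {A, B, C, D, E, F}. Minimal: {E, F}⁺ = {E, F}; {D, F}⁺ = {D, F}; {D, E}⁺ = {D, E} — none reach the full schema.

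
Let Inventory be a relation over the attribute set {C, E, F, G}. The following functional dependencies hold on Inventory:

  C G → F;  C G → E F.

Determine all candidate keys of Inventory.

Attributes C, G never appear on any right-hand side, so every candidate key must contain {C, G}.
{C, G}⁺ = {C, E, F, G}, which is all of the schema, so {C, G} is the only candidate key.

{C, G}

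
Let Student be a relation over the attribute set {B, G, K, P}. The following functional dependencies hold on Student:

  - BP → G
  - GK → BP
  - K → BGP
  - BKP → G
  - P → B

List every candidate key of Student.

(K)

Attribute K never appears on the right-hand side of any dependency, so K must belong to every candidate key.
{K}⁺ = {B, G, K, P}, which is all of the schema, so {K} is the only candidate key.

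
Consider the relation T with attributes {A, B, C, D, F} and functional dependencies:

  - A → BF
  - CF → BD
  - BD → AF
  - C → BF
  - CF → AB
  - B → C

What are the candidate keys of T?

A, B, C

{A}⁺: A→BF adds B, F; B→C adds C; CF→BD adds D → {A, B, C, D, F}.
{B}⁺: B→C adds C; C→BF adds F; CF→AB adds A; CF→BD adds D → {A, B, C, D, F}.
{C}⁺: C→BF adds B, F; CF→AB adds A; CF→BD adds D → {A, B, C, D, F}.
Any other superkey contains one of these as a subset, so there are no further candidate keys.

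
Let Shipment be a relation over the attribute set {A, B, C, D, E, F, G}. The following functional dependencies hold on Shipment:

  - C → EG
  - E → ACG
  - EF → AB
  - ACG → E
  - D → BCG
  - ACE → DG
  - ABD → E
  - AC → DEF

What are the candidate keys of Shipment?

{C}⁺: C→EG adds E, G; E→ACG adds A; ACE→DG adds D; AC→DEF adds F; EF→AB adds B → {A, B, C, D, E, F, G}.
{D}⁺: D→BCG adds B, C, G; C→EG adds E; E→ACG adds A; AC→DEF adds F → {A, B, C, D, E, F, G}.
{E}⁺: E→ACG adds A, C, G; ACE→DG adds D; AC→DEF adds F; EF→AB adds B → {A, B, C, D, E, F, G}.
Any other superkey contains one of these as a subset, so there are no further candidate keys.

{C}, {D}, {E}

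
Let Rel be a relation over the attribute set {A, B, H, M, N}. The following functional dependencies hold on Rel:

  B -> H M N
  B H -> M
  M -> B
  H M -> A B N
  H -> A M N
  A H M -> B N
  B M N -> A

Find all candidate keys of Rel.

{B}⁺: B→HMN adds H, M, N; HM→ABN adds A → {A, B, H, M, N}.
{H}⁺: H→AMN adds A, M, N; AHM→BN adds B → {A, B, H, M, N}.
{M}⁺: M→B adds B; B→HMN adds H, N; HM→ABN adds A → {A, B, H, M, N}.
Any other superkey contains one of these as a subset, so there are no further candidate keys.

{B}; {H}; {M}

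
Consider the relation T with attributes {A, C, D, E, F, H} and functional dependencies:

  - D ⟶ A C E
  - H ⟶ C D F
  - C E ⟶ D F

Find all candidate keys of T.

Attribute H never appears on the right-hand side of any dependency, so H must belong to every candidate key.
{H}⁺ = {A, C, D, E, F, H}, which is all of the schema, so {H} is the only candidate key.

H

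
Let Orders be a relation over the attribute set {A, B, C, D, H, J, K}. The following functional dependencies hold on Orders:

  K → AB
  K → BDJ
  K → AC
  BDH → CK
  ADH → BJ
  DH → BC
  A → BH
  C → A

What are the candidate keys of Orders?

{K}⁺: K→AB adds A, B; K→BDJ adds D, J; K→AC adds C; A→BH adds H → {A, B, C, D, H, J, K}.
{A, D}⁺: A→BH adds B, H; BDH→CK adds C, K; ADH→BJ adds J → {A, B, C, D, H, J, K}. Minimal: {D}⁺ = {D}; {A}⁺ = {A, B, H} — none reach the full schema.
{C, D}⁺: C→A adds A; A→BH adds B, H; BDH→CK adds K; ADH→BJ adds J → {A, B, C, D, H, J, K}. Minimal: {D}⁺ = {D}; {C}⁺ = {A, B, C, H} — none reach the full schema.
{D, H}⁺: DH→BC adds B, C; C→A adds A; BDH→CK adds K; ADH→BJ adds J → {A, B, C, D, H, J, K}. Minimal: {H}⁺ = {H}; {D}⁺ = {D} — none reach the full schema.

{K}, {A, D}, {C, D}, {D, H}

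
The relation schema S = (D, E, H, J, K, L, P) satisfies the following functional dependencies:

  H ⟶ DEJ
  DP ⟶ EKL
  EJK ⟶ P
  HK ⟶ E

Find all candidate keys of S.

{H, K}, {H, P}

Attribute H never appears on the right-hand side of any dependency, so H must belong to every candidate key.
{H}⁺ = {D, E, H, J}, which is not all of the schema, so we must add further attributes.
{H, K}⁺: H→DEJ adds D, E, J; EJK→P adds P; DP→EKL adds L → {D, E, H, J, K, L, P}. Minimal: {K}⁺ = {K}; {H}⁺ = {D, E, H, J} — none reach the full schema.
{H, P}⁺: H→DEJ adds D, E, J; DP→EKL adds K, L → {D, E, H, J, K, L, P}. Minimal: {P}⁺ = {P}; {H}⁺ = {D, E, H, J} — none reach the full schema.
Any other superkey contains one of these as a subset, so there are no further candidate keys.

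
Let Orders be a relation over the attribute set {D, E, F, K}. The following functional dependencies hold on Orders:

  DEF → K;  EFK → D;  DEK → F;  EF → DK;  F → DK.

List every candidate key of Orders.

Attribute E never appears on the right-hand side of any dependency, so E must belong to every candidate key.
{E}⁺ = {E}, which is not all of the schema, so we must add further attributes.
{E, F}⁺: EF→DK adds D, K → {D, E, F, K}. Minimal: {F}⁺ = {D, F, K}; {E}⁺ = {E} — none reach the full schema.
{D, E, K}⁺: DEK→F adds F → {D, E, F, K}. Minimal: {E, K}⁺ = {E, K}; {D, K}⁺ = {D, K}; {D, E}⁺ = {D, E} — none reach the full schema.

(E, F), (D, E, K)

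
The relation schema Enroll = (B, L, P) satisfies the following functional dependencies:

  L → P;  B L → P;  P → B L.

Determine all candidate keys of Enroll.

{L}⁺: L→P adds P; P→BL adds B → {B, L, P}.
{P}⁺: P→BL adds B, L → {B, L, P}.

{L}, {P}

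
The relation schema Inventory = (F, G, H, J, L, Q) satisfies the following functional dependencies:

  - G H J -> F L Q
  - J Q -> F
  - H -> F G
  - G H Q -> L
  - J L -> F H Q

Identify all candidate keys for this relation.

Attribute J never appears on the right-hand side of any dependency, so J must belong to every candidate key.
{J}⁺ = {J}, which is not all of the schema, so we must add further attributes.
{H, J}⁺: H→FG adds F, G; GHJ→FLQ adds L, Q → {F, G, H, J, L, Q}. Minimal: {J}⁺ = {J}; {H}⁺ = {F, G, H} — none reach the full schema.
{J, L}⁺: JL→FHQ adds F, H, Q; H→FG adds G → {F, G, H, J, L, Q}. Minimal: {L}⁺ = {L}; {J}⁺ = {J} — none reach the full schema.
Any other superkey contains one of these as a subset, so there are no further candidate keys.

{H, J}, {J, L}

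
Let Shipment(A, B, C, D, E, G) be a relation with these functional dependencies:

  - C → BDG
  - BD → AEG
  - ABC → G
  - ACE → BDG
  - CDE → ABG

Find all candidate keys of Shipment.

{C}

Attribute C never appears on the right-hand side of any dependency, so C must belong to every candidate key.
{C}⁺ = {A, B, C, D, E, G}, which is all of the schema, so {C} is the only candidate key.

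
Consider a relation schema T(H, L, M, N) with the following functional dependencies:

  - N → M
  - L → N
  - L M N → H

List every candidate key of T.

L

Attribute L never appears on the right-hand side of any dependency, so L must belong to every candidate key.
{L}⁺ = {H, L, M, N}, which is all of the schema, so {L} is the only candidate key.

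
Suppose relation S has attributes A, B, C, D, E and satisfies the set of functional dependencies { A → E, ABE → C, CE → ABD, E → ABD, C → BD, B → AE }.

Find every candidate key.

{A}⁺: A→E adds E; E→ABD adds B, D; ABE→C adds C → {A, B, C, D, E}.
{B}⁺: B→AE adds A, E; ABE→C adds C; CE→ABD adds D → {A, B, C, D, E}.
{C}⁺: C→BD adds B, D; B→AE adds A, E → {A, B, C, D, E}.
{E}⁺: E→ABD adds A, B, D; ABE→C adds C → {A, B, C, D, E}.
Any other superkey contains one of these as a subset, so there are no further candidate keys.

{A}; {B}; {C}; {E}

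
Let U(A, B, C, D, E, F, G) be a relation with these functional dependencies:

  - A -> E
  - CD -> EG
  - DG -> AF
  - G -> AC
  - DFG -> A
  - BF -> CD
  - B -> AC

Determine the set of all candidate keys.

(B, D), (B, F)

Attribute B never appears on the right-hand side of any dependency, so B must belong to every candidate key.
{B}⁺ = {A, B, C, E}, which is not all of the schema, so we must add further attributes.
{B, D}⁺: B→AC adds A, C; A→E adds E; CD→EG adds G; DG→AF adds F → {A, B, C, D, E, F, G}. Minimal: {D}⁺ = {D}; {B}⁺ = {A, B, C, E} — none reach the full schema.
{B, F}⁺: BF→CD adds C, D; B→AC adds A; A→E adds E; CD→EG adds G → {A, B, C, D, E, F, G}. Minimal: {F}⁺ = {F}; {B}⁺ = {A, B, C, E} — none reach the full schema.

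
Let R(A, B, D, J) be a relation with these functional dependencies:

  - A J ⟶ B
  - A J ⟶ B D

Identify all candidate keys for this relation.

Attributes A, J never appear on any right-hand side, so every candidate key must contain {A, J}.
{A, J}⁺ = {A, B, D, J}, which is all of the schema, so {A, J} is the only candidate key.

{A, J}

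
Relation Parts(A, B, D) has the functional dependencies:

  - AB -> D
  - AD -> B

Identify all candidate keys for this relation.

{A, B}; {A, D}

Attribute A never appears on the right-hand side of any dependency, so A must belong to every candidate key.
{A}⁺ = {A}, which is not all of the schema, so we must add further attributes.
{A, B}⁺: AB→D adds D → {A, B, D}.
{A, D}⁺: AD→B adds B → {A, B, D}.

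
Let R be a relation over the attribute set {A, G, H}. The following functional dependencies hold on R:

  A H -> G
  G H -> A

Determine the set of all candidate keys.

Attribute H never appears on the right-hand side of any dependency, so H must belong to every candidate key.
{H}⁺ = {H}, which is not all of the schema, so we must add further attributes.
{A, H}⁺: AH→G adds G → {A, G, H}. Minimal: {H}⁺ = {H}; {A}⁺ = {A} — none reach the full schema.
{G, H}⁺: GH→A adds A → {A, G, H}. Minimal: {H}⁺ = {H}; {G}⁺ = {G} — none reach the full schema.

AH, GH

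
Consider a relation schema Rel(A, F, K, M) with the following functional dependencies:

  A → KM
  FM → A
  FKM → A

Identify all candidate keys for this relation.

Attribute F never appears on the right-hand side of any dependency, so F must belong to every candidate key.
{F}⁺ = {F}, which is not all of the schema, so we must add further attributes.
{A, F}⁺: A→KM adds K, M → {A, F, K, M}.
{F, M}⁺: FM→A adds A; A→KM adds K → {A, F, K, M}.
Any other superkey contains one of these as a subset, so there are no further candidate keys.

{A, F}; {F, M}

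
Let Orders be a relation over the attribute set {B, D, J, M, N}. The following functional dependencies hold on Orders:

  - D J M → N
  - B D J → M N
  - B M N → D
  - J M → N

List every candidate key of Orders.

BDJ, BJM

Attributes B, J never appear on any right-hand side, so every candidate key must contain {B, J}.
{B, J}⁺ = {B, J}, which is not all of the schema, so we must add further attributes.
{B, D, J}⁺: BDJ→MN adds M, N → {B, D, J, M, N}. Minimal: {D, J}⁺ = {D, J}; {B, J}⁺ = {B, J}; {B, D}⁺ = {B, D} — none reach the full schema.
{B, J, M}⁺: JM→N adds N; BMN→D adds D → {B, D, J, M, N}. Minimal: {J, M}⁺ = {J, M, N}; {B, M}⁺ = {B, M}; {B, J}⁺ = {B, J} — none reach the full schema.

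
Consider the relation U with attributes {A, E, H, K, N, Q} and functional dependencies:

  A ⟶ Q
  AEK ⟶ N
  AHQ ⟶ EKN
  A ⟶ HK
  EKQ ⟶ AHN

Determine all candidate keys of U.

{A}, {E, K, Q}

{A}⁺: A→Q adds Q; A→HK adds H, K; AHQ→EKN adds E, N → {A, E, H, K, N, Q}.
{E, K, Q}⁺: EKQ→AHN adds A, H, N → {A, E, H, K, N, Q}.
Any other superkey contains one of these as a subset, so there are no further candidate keys.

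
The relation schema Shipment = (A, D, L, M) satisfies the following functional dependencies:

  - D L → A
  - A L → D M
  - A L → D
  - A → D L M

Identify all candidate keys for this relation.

{A}; {D, L}

{A}⁺: A→DLM adds D, L, M → {A, D, L, M}.
{D, L}⁺: DL→A adds A; AL→DM adds M → {A, D, L, M}.
Any other superkey contains one of these as a subset, so there are no further candidate keys.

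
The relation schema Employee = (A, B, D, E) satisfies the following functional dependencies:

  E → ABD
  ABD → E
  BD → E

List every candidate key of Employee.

{E}⁺: E→ABD adds A, B, D → {A, B, D, E}.
{B, D}⁺: BD→E adds E; E→ABD adds A → {A, B, D, E}.
Any other superkey contains one of these as a subset, so there are no further candidate keys.

E, BD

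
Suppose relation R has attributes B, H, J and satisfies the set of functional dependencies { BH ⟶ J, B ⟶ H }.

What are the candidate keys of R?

B

Attribute B never appears on the right-hand side of any dependency, so B must belong to every candidate key.
{B}⁺ = {B, H, J}, which is all of the schema, so {B} is the only candidate key.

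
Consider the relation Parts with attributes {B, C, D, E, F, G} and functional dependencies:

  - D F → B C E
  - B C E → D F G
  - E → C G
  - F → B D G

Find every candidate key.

{F}⁺: F→BDG adds B, D, G; DF→BCE adds C, E → {B, C, D, E, F, G}.
{B, E}⁺: E→CG adds C, G; BCE→DFG adds D, F → {B, C, D, E, F, G}. Minimal: {E}⁺ = {C, E, G}; {B}⁺ = {B} — none reach the full schema.

(F); (B, E)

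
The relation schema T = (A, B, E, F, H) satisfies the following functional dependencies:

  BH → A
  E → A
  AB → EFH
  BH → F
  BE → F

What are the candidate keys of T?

Attribute B never appears on the right-hand side of any dependency, so B must belong to every candidate key.
{B}⁺ = {B}, which is not all of the schema, so we must add further attributes.
{A, B}⁺: AB→EFH adds E, F, H → {A, B, E, F, H}. Minimal: {B}⁺ = {B}; {A}⁺ = {A} — none reach the full schema.
{B, E}⁺: E→A adds A; AB→EFH adds F, H → {A, B, E, F, H}. Minimal: {E}⁺ = {A, E}; {B}⁺ = {B} — none reach the full schema.
{B, H}⁺: BH→A adds A; AB→EFH adds E, F → {A, B, E, F, H}. Minimal: {H}⁺ = {H}; {B}⁺ = {B} — none reach the full schema.
Any other superkey contains one of these as a subset, so there are no further candidate keys.

(A, B), (B, E), (B, H)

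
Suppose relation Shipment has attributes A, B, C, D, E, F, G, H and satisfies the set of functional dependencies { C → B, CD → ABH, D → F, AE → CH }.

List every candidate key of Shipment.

{A, D, E, G}, {C, D, E, G}

Attributes D, E, G never appear on any right-hand side, so every candidate key must contain {D, E, G}.
{D, E, G}⁺ = {D, E, F, G}, which is not all of the schema, so we must add further attributes.
{A, D, E, G}⁺: D→F adds F; AE→CH adds C, H; C→B adds B → {A, B, C, D, E, F, G, H}. Minimal: {D, E, G}⁺ = {D, E, F, G}; {A, E, G}⁺ = {A, B, C, E, G, H}; {A, D, G}⁺ = {A, D, F, G}; … — none reach the full schema.
{C, D, E, G}⁺: C→B adds B; CD→ABH adds A, H; D→F adds F → {A, B, C, D, E, F, G, H}. Minimal: {D, E, G}⁺ = {D, E, F, G}; {C, E, G}⁺ = {B, C, E, G}; {C, D, G}⁺ = {A, B, C, D, F, G, H}; … — none reach the full schema.
Any other superkey contains one of these as a subset, so there are no further candidate keys.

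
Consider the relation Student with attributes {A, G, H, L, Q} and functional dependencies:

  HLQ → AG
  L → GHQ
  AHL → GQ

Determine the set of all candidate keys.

L

Attribute L never appears on the right-hand side of any dependency, so L must belong to every candidate key.
{L}⁺ = {A, G, H, L, Q}, which is all of the schema, so {L} is the only candidate key.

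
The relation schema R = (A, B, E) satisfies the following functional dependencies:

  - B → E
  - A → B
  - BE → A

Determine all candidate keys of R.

{A}; {B}

{A}⁺: A→B adds B; B→E adds E → {A, B, E}.
{B}⁺: B→E adds E; BE→A adds A → {A, B, E}.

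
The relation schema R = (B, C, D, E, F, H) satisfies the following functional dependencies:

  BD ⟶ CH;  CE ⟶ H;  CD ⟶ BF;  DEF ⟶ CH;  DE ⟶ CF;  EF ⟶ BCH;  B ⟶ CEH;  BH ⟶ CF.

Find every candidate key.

BD, CD, DE

{B, D}⁺: BD→CH adds C, H; CD→BF adds F; B→CEH adds E → {B, C, D, E, F, H}. Minimal: {D}⁺ = {D}; {B}⁺ = {B, C, E, F, H} — none reach the full schema.
{C, D}⁺: CD→BF adds B, F; B→CEH adds E, H → {B, C, D, E, F, H}. Minimal: {D}⁺ = {D}; {C}⁺ = {C} — none reach the full schema.
{D, E}⁺: DE→CF adds C, F; EF→BCH adds B, H → {B, C, D, E, F, H}. Minimal: {E}⁺ = {E}; {D}⁺ = {D} — none reach the full schema.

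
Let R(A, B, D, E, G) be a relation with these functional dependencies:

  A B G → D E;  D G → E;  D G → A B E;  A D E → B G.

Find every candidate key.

{D, G}; {A, B, G}; {A, D, E}

{D, G}⁺: DG→E adds E; DG→ABE adds A, B → {A, B, D, E, G}. Minimal: {G}⁺ = {G}; {D}⁺ = {D} — none reach the full schema.
{A, B, G}⁺: ABG→DE adds D, E → {A, B, D, E, G}. Minimal: {B, G}⁺ = {B, G}; {A, G}⁺ = {A, G}; {A, B}⁺ = {A, B} — none reach the full schema.
{A, D, E}⁺: ADE→BG adds B, G → {A, B, D, E, G}. Minimal: {D, E}⁺ = {D, E}; {A, E}⁺ = {A, E}; {A, D}⁺ = {A, D} — none reach the full schema.
Any other superkey contains one of these as a subset, so there are no further candidate keys.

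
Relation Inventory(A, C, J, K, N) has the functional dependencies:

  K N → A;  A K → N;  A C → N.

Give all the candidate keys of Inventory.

Attributes C, J, K never appear on any right-hand side, so every candidate key must contain {C, J, K}.
{C, J, K}⁺ = {C, J, K}, which is not all of the schema, so we must add further attributes.
{A, C, J, K}⁺: AK→N adds N → {A, C, J, K, N}. Minimal: {C, J, K}⁺ = {C, J, K}; {A, J, K}⁺ = {A, J, K, N}; {A, C, K}⁺ = {A, C, K, N}; … — none reach the full schema.
{C, J, K, N}⁺: KN→A adds A → {A, C, J, K, N}. Minimal: {J, K, N}⁺ = {A, J, K, N}; {C, K, N}⁺ = {A, C, K, N}; {C, J, N}⁺ = {C, J, N}; … — none reach the full schema.

{A, C, J, K}, {C, J, K, N}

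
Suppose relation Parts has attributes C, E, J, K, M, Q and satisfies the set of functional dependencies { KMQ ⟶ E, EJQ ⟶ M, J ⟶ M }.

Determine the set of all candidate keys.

CJKQ

Attributes C, J, K, Q never appear on any right-hand side, so every candidate key must contain {C, J, K, Q}.
{C, J, K, Q}⁺ = {C, E, J, K, M, Q}, which is all of the schema, so {C, J, K, Q} is the only candidate key.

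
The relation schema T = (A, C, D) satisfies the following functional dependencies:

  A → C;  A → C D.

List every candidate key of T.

{A}⁺: A→C adds C; A→CD adds D → {A, C, D}.

{A}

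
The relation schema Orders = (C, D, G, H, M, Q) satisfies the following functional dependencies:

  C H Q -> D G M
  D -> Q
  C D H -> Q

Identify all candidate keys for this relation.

Attributes C, H never appear on any right-hand side, so every candidate key must contain {C, H}.
{C, H}⁺ = {C, H}, which is not all of the schema, so we must add further attributes.
{C, D, H}⁺: D→Q adds Q; CHQ→DGM adds G, M → {C, D, G, H, M, Q}.
{C, H, Q}⁺: CHQ→DGM adds D, G, M → {C, D, G, H, M, Q}.

{C, D, H}, {C, H, Q}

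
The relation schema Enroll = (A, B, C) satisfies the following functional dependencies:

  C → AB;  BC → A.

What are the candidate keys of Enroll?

{C}⁺: C→AB adds A, B → {A, B, C}.

{C}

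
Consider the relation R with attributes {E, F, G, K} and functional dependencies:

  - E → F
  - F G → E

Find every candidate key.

Attributes G, K never appear on any right-hand side, so every candidate key must contain {G, K}.
{G, K}⁺ = {G, K}, which is not all of the schema, so we must add further attributes.
{E, G, K}⁺: E→F adds F → {E, F, G, K}. Minimal: {G, K}⁺ = {G, K}; {E, K}⁺ = {E, F, K}; {E, G}⁺ = {E, F, G} — none reach the full schema.
{F, G, K}⁺: FG→E adds E → {E, F, G, K}. Minimal: {G, K}⁺ = {G, K}; {F, K}⁺ = {F, K}; {F, G}⁺ = {E, F, G} — none reach the full schema.

{E, G, K}, {F, G, K}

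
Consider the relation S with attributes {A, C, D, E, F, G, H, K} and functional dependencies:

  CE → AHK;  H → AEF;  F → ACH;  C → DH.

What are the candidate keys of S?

Attribute G never appears on the right-hand side of any dependency, so G must belong to every candidate key.
{G}⁺ = {G}, which is not all of the schema, so we must add further attributes.
{C, G}⁺: C→DH adds D, H; H→AEF adds A, E, F; CE→AHK adds K → {A, C, D, E, F, G, H, K}. Minimal: {G}⁺ = {G}; {C}⁺ = {A, C, D, E, F, H, K} — none reach the full schema.
{F, G}⁺: F→ACH adds A, C, H; C→DH adds D; H→AEF adds E; CE→AHK adds K → {A, C, D, E, F, G, H, K}. Minimal: {G}⁺ = {G}; {F}⁺ = {A, C, D, E, F, H, K} — none reach the full schema.
{G, H}⁺: H→AEF adds A, E, F; F→ACH adds C; C→DH adds D; CE→AHK adds K → {A, C, D, E, F, G, H, K}. Minimal: {H}⁺ = {A, C, D, E, F, H, K}; {G}⁺ = {G} — none reach the full schema.
Any other superkey contains one of these as a subset, so there are no further candidate keys.

CG, FG, GH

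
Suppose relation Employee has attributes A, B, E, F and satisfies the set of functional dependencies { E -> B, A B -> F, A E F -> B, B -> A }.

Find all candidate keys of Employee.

{E}

Attribute E never appears on the right-hand side of any dependency, so E must belong to every candidate key.
{E}⁺ = {A, B, E, F}, which is all of the schema, so {E} is the only candidate key.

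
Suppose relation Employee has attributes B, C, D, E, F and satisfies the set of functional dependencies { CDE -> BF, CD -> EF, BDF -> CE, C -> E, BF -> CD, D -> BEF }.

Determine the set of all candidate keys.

{D}⁺: D→BEF adds B, E, F; BDF→CE adds C → {B, C, D, E, F}.
{B, F}⁺: BF→CD adds C, D; D→BEF adds E → {B, C, D, E, F}. Minimal: {F}⁺ = {F}; {B}⁺ = {B} — none reach the full schema.

{D}, {B, F}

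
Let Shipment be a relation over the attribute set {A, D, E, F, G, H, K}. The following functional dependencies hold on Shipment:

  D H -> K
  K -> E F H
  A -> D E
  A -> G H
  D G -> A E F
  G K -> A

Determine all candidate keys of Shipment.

{A}, {D, G}, {G, K}

{A}⁺: A→DE adds D, E; A→GH adds G, H; DG→AEF adds F; DH→K adds K → {A, D, E, F, G, H, K}.
{D, G}⁺: DG→AEF adds A, E, F; A→GH adds H; DH→K adds K → {A, D, E, F, G, H, K}.
{G, K}⁺: K→EFH adds E, F, H; GK→A adds A; A→DE adds D → {A, D, E, F, G, H, K}.
Any other superkey contains one of these as a subset, so there are no further candidate keys.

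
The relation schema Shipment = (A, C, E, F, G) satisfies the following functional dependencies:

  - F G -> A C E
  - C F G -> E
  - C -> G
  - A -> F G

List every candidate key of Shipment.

{A}⁺: A→FG adds F, G; FG→ACE adds C, E → {A, C, E, F, G}.
{C, F}⁺: C→G adds G; FG→ACE adds A, E → {A, C, E, F, G}. Minimal: {F}⁺ = {F}; {C}⁺ = {C, G} — none reach the full schema.
{F, G}⁺: FG→ACE adds A, C, E → {A, C, E, F, G}. Minimal: {G}⁺ = {G}; {F}⁺ = {F} — none reach the full schema.
Any other superkey contains one of these as a subset, so there are no further candidate keys.

{A}, {C, F}, {F, G}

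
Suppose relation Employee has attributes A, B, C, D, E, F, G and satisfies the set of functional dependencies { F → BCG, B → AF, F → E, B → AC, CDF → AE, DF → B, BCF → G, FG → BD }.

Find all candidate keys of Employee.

{B}; {F}

{B}⁺: B→AF adds A, F; F→E adds E; B→AC adds C; BCF→G adds G; FG→BD adds D → {A, B, C, D, E, F, G}.
{F}⁺: F→BCG adds B, C, G; B→AF adds A; F→E adds E; FG→BD adds D → {A, B, C, D, E, F, G}.
Any other superkey contains one of these as a subset, so there are no further candidate keys.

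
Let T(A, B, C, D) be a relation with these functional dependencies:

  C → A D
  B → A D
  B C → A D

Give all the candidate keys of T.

BC

{B, C}⁺: C→AD adds A, D → {A, B, C, D}. Minimal: {C}⁺ = {A, C, D}; {B}⁺ = {A, B, D} — none reach the full schema.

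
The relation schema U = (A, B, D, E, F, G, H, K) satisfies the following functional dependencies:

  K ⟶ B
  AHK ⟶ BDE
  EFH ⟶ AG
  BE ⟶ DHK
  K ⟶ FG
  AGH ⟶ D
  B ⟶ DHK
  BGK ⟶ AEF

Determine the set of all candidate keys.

B, K

{B}⁺: B→DHK adds D, H, K; K→FG adds F, G; BGK→AEF adds A, E → {A, B, D, E, F, G, H, K}.
{K}⁺: K→B adds B; K→FG adds F, G; B→DHK adds D, H; BGK→AEF adds A, E → {A, B, D, E, F, G, H, K}.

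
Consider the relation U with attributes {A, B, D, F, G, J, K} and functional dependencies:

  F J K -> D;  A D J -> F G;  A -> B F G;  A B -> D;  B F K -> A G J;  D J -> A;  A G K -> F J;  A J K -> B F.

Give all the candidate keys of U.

(A, K), (B, F, K), (D, J, K), (F, J, K)

Attribute K never appears on the right-hand side of any dependency, so K must belong to every candidate key.
{K}⁺ = {K}, which is not all of the schema, so we must add further attributes.
{A, K}⁺: A→BFG adds B, F, G; AB→D adds D; BFK→AGJ adds J → {A, B, D, F, G, J, K}.
{B, F, K}⁺: BFK→AGJ adds A, G, J; FJK→D adds D → {A, B, D, F, G, J, K}.
{D, J, K}⁺: DJ→A adds A; AJK→BF adds B, F; ADJ→FG adds G → {A, B, D, F, G, J, K}.
{F, J, K}⁺: FJK→D adds D; DJ→A adds A; AJK→BF adds B; ADJ→FG adds G → {A, B, D, F, G, J, K}.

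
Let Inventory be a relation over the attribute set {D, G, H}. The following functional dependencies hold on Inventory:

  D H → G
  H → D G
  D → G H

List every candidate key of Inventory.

{D}⁺: D→GH adds G, H → {D, G, H}.
{H}⁺: H→DG adds D, G → {D, G, H}.

(D); (H)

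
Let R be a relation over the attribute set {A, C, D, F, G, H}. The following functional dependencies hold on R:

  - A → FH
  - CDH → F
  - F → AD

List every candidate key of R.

(A, C, G), (C, F, G), (C, D, G, H)

Attributes C, G never appear on any right-hand side, so every candidate key must contain {C, G}.
{C, G}⁺ = {C, G}, which is not all of the schema, so we must add further attributes.
{A, C, G}⁺: A→FH adds F, H; F→AD adds D → {A, C, D, F, G, H}. Minimal: {C, G}⁺ = {C, G}; {A, G}⁺ = {A, D, F, G, H}; {A, C}⁺ = {A, C, D, F, H} — none reach the full schema.
{C, F, G}⁺: F→AD adds A, D; A→FH adds H → {A, C, D, F, G, H}. Minimal: {F, G}⁺ = {A, D, F, G, H}; {C, G}⁺ = {C, G}; {C, F}⁺ = {A, C, D, F, H} — none reach the full schema.
{C, D, G, H}⁺: CDH→F adds F; F→AD adds A → {A, C, D, F, G, H}. Minimal: {D, G, H}⁺ = {D, G, H}; {C, G, H}⁺ = {C, G, H}; {C, D, H}⁺ = {A, C, D, F, H}; … — none reach the full schema.
Any other superkey contains one of these as a subset, so there are no further candidate keys.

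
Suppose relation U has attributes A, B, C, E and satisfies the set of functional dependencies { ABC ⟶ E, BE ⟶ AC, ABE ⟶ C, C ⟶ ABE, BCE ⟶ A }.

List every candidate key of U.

{C}⁺: C→ABE adds A, B, E → {A, B, C, E}.
{B, E}⁺: BE→AC adds A, C → {A, B, C, E}. Minimal: {E}⁺ = {E}; {B}⁺ = {B} — none reach the full schema.

{C}, {B, E}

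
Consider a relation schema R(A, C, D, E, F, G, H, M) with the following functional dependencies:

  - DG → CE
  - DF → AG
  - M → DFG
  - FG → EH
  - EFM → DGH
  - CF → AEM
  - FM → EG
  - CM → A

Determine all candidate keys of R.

M, CF, DF

{M}⁺: M→DFG adds D, F, G; FG→EH adds E, H; DG→CE adds C; DF→AG adds A → {A, C, D, E, F, G, H, M}.
{C, F}⁺: CF→AEM adds A, E, M; FM→EG adds G; M→DFG adds D; FG→EH adds H → {A, C, D, E, F, G, H, M}.
{D, F}⁺: DF→AG adds A, G; FG→EH adds E, H; DG→CE adds C; CF→AEM adds M → {A, C, D, E, F, G, H, M}.
Any other superkey contains one of these as a subset, so there are no further candidate keys.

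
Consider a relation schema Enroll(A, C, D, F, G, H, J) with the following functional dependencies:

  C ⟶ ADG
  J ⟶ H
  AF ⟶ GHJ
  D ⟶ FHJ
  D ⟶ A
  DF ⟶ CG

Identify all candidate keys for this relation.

{C}⁺: C→ADG adds A, D, G; D→FHJ adds F, H, J → {A, C, D, F, G, H, J}.
{D}⁺: D→FHJ adds F, H, J; D→A adds A; DF→CG adds C, G → {A, C, D, F, G, H, J}.
Any other superkey contains one of these as a subset, so there are no further candidate keys.

C, D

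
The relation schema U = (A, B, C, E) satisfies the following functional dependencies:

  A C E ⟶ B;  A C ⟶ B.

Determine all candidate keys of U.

(A, C, E)

Attributes A, C, E never appear on any right-hand side, so every candidate key must contain {A, C, E}.
{A, C, E}⁺ = {A, B, C, E}, which is all of the schema, so {A, C, E} is the only candidate key.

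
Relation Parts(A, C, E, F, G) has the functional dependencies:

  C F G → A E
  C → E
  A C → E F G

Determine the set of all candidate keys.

{A, C}; {C, F, G}

Attribute C never appears on the right-hand side of any dependency, so C must belong to every candidate key.
{C}⁺ = {C, E}, which is not all of the schema, so we must add further attributes.
{A, C}⁺: C→E adds E; AC→EFG adds F, G → {A, C, E, F, G}.
{C, F, G}⁺: CFG→AE adds A, E → {A, C, E, F, G}.
Any other superkey contains one of these as a subset, so there are no further candidate keys.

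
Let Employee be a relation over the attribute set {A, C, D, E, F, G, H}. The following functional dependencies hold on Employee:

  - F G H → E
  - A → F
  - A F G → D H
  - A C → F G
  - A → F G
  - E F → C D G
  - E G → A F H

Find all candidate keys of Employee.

A, EF, EG, FGH

{A}⁺: A→F adds F; A→FG adds G; AFG→DH adds D, H; FGH→E adds E; EF→CDG adds C → {A, C, D, E, F, G, H}.
{E, F}⁺: EF→CDG adds C, D, G; EG→AFH adds A, H → {A, C, D, E, F, G, H}. Minimal: {F}⁺ = {F}; {E}⁺ = {E} — none reach the full schema.
{E, G}⁺: EG→AFH adds A, F, H; AFG→DH adds D; EF→CDG adds C → {A, C, D, E, F, G, H}. Minimal: {G}⁺ = {G}; {E}⁺ = {E} — none reach the full schema.
{F, G, H}⁺: FGH→E adds E; EF→CDG adds C, D; EG→AFH adds A → {A, C, D, E, F, G, H}. Minimal: {G, H}⁺ = {G, H}; {F, H}⁺ = {F, H}; {F, G}⁺ = {F, G} — none reach the full schema.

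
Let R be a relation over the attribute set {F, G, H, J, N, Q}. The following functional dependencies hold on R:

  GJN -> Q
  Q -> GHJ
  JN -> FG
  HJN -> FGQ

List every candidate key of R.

Attribute N never appears on the right-hand side of any dependency, so N must belong to every candidate key.
{N}⁺ = {N}, which is not all of the schema, so we must add further attributes.
{J, N}⁺: JN→FG adds F, G; GJN→Q adds Q; Q→GHJ adds H → {F, G, H, J, N, Q}.
{N, Q}⁺: Q→GHJ adds G, H, J; JN→FG adds F → {F, G, H, J, N, Q}.
Any other superkey contains one of these as a subset, so there are no further candidate keys.

JN, NQ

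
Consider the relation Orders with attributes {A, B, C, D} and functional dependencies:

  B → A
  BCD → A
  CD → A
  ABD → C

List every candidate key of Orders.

{B, D}

Attributes B, D never appear on any right-hand side, so every candidate key must contain {B, D}.
{B, D}⁺ = {A, B, C, D}, which is all of the schema, so {B, D} is the only candidate key.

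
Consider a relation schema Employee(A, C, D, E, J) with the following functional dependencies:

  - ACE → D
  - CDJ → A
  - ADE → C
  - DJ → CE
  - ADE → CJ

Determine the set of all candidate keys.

{D, J}⁺: DJ→CE adds C, E; CDJ→A adds A → {A, C, D, E, J}.
{A, C, E}⁺: ACE→D adds D; ADE→CJ adds J → {A, C, D, E, J}.
{A, D, E}⁺: ADE→C adds C; ADE→CJ adds J → {A, C, D, E, J}.
Any other superkey contains one of these as a subset, so there are no further candidate keys.

DJ, ACE, ADE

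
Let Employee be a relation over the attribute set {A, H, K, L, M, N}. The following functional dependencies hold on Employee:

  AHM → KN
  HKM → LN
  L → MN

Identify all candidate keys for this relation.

Attributes A, H never appear on any right-hand side, so every candidate key must contain {A, H}.
{A, H}⁺ = {A, H}, which is not all of the schema, so we must add further attributes.
{A, H, L}⁺: L→MN adds M, N; AHM→KN adds K → {A, H, K, L, M, N}. Minimal: {H, L}⁺ = {H, L, M, N}; {A, L}⁺ = {A, L, M, N}; {A, H}⁺ = {A, H} — none reach the full schema.
{A, H, M}⁺: AHM→KN adds K, N; HKM→LN adds L → {A, H, K, L, M, N}. Minimal: {H, M}⁺ = {H, M}; {A, M}⁺ = {A, M}; {A, H}⁺ = {A, H} — none reach the full schema.
Any other superkey contains one of these as a subset, so there are no further candidate keys.

{A, H, L}; {A, H, M}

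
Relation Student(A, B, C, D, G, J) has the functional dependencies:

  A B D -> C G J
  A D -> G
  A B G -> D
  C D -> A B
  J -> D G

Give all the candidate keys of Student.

{C, D}⁺: CD→AB adds A, B; ABD→CGJ adds G, J → {A, B, C, D, G, J}. Minimal: {D}⁺ = {D}; {C}⁺ = {C} — none reach the full schema.
{C, J}⁺: J→DG adds D, G; CD→AB adds A, B → {A, B, C, D, G, J}. Minimal: {J}⁺ = {D, G, J}; {C}⁺ = {C} — none reach the full schema.
{A, B, D}⁺: ABD→CGJ adds C, G, J → {A, B, C, D, G, J}. Minimal: {B, D}⁺ = {B, D}; {A, D}⁺ = {A, D, G}; {A, B}⁺ = {A, B} — none reach the full schema.
{A, B, G}⁺: ABG→D adds D; ABD→CGJ adds C, J → {A, B, C, D, G, J}. Minimal: {B, G}⁺ = {B, G}; {A, G}⁺ = {A, G}; {A, B}⁺ = {A, B} — none reach the full schema.
{A, B, J}⁺: J→DG adds D, G; ABD→CGJ adds C → {A, B, C, D, G, J}. Minimal: {B, J}⁺ = {B, D, G, J}; {A, J}⁺ = {A, D, G, J}; {A, B}⁺ = {A, B} — none reach the full schema.

{C, D}, {C, J}, {A, B, D}, {A, B, G}, {A, B, J}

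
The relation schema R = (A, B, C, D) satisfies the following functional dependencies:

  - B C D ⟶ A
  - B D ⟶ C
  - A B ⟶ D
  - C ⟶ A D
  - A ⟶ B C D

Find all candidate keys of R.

{A}⁺: A→BCD adds B, C, D → {A, B, C, D}.
{C}⁺: C→AD adds A, D; A→BCD adds B → {A, B, C, D}.
{B, D}⁺: BD→C adds C; C→AD adds A → {A, B, C, D}. Minimal: {D}⁺ = {D}; {B}⁺ = {B} — none reach the full schema.
Any other superkey contains one of these as a subset, so there are no further candidate keys.

(A); (C); (B, D)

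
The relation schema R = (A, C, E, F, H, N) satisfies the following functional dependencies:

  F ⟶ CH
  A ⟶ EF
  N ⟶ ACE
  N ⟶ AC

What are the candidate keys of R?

{N}

Attribute N never appears on the right-hand side of any dependency, so N must belong to every candidate key.
{N}⁺ = {A, C, E, F, H, N}, which is all of the schema, so {N} is the only candidate key.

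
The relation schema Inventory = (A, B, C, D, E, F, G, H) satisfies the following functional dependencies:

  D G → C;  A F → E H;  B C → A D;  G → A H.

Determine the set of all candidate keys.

{B, C, F, G}⁺: BC→AD adds A, D; G→AH adds H; AF→EH adds E → {A, B, C, D, E, F, G, H}. Minimal: {C, F, G}⁺ = {A, C, E, F, G, H}; {B, F, G}⁺ = {A, B, E, F, G, H}; {B, C, G}⁺ = {A, B, C, D, G, H}; … — none reach the full schema.
{B, D, F, G}⁺: DG→C adds C; BC→AD adds A; G→AH adds H; AF→EH adds E → {A, B, C, D, E, F, G, H}. Minimal: {D, F, G}⁺ = {A, C, D, E, F, G, H}; {B, F, G}⁺ = {A, B, E, F, G, H}; {B, D, G}⁺ = {A, B, C, D, G, H}; … — none reach the full schema.
Any other superkey contains one of these as a subset, so there are no further candidate keys.

BCFG, BDFG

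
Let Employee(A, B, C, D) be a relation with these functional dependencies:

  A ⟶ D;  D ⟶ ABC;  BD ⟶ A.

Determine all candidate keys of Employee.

{A}⁺: A→D adds D; D→ABC adds B, C → {A, B, C, D}.
{D}⁺: D→ABC adds A, B, C → {A, B, C, D}.
Any other superkey contains one of these as a subset, so there are no further candidate keys.

A, D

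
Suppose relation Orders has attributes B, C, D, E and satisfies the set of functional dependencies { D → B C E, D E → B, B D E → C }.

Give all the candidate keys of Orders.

D

Attribute D never appears on the right-hand side of any dependency, so D must belong to every candidate key.
{D}⁺ = {B, C, D, E}, which is all of the schema, so {D} is the only candidate key.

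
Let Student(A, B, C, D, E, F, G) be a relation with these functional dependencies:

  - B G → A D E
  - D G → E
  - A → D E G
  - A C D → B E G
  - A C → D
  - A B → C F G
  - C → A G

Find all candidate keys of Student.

{C}⁺: C→AG adds A, G; A→DEG adds D, E; ACD→BEG adds B; AB→CFG adds F → {A, B, C, D, E, F, G}.
{A, B}⁺: A→DEG adds D, E, G; AB→CFG adds C, F → {A, B, C, D, E, F, G}. Minimal: {B}⁺ = {B}; {A}⁺ = {A, D, E, G} — none reach the full schema.
{B, G}⁺: BG→ADE adds A, D, E; AB→CFG adds C, F → {A, B, C, D, E, F, G}. Minimal: {G}⁺ = {G}; {B}⁺ = {B} — none reach the full schema.

C, AB, BG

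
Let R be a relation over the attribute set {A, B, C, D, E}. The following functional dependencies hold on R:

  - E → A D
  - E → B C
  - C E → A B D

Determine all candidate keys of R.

{E}

Attribute E never appears on the right-hand side of any dependency, so E must belong to every candidate key.
{E}⁺ = {A, B, C, D, E}, which is all of the schema, so {E} is the only candidate key.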